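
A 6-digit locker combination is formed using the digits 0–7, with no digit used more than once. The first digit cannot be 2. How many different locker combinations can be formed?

17640

The first digit has 8−1 = 7 choices (anything except 2).
The remaining 5 digits are filled from the other 7 symbols without repetition: 7 × 6 × 5 × 4 × 3 = 2520.
Total: 7 × 2520 = 17640.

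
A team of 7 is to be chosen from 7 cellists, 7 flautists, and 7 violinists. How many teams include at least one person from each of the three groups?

105987

Total 7-person selections from all 21: C(21,7) = 116280.
Selections missing a whole group: no cellists → C(14,7) = 3432; no flautists → C(14,7) = 3432; no violinists → C(14,7) = 3432.
Add back selections omitting two groups (i.e. drawn from a single group): C(7,7) + C(7,7) + C(7,7) = 3.
By inclusion–exclusion: 116280 − 10296 + 3 = 105987.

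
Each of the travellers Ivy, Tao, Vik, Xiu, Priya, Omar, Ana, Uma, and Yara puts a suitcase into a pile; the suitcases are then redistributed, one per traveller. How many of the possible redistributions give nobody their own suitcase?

133496

Count assignments avoiding every fixed point. For any j of the 9 travellers fixed to their own suitcase, the other 9−j can be arranged in (9−j)! ways.
By inclusion–exclusion this is Σ_{j=0}^{9} (−1)^j C(9,j)·(9−j)!.
Computing: 362880 − 362880 + 181440 − 60480 + 15120 − 3024 + 504 − 72 + 9 − 1 = 133496.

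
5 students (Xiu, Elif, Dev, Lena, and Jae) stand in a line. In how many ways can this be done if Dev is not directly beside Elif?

There are 5! = 120 arrangements in all. If Dev and Elif are adjacent, merging them into one block gives 2·(4)! = 48 arrangements.
Complementary counting: 120 − 48 = 72.

72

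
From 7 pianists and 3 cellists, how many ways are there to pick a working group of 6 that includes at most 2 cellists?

Split by how many cellists are chosen (0 through 2).
Sum: C(3,0)·C(7,6) + C(3,1)·C(7,5) + C(3,2)·C(7,4) = 7 + 63 + 105 = 175.

175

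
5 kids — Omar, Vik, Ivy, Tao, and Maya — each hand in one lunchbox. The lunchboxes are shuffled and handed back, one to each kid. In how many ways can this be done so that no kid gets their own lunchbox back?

Count assignments avoiding every fixed point. For any j of the 5 kids fixed to their own lunchbox, the other 5−j can be arranged in (5−j)! ways.
By inclusion–exclusion this is Σ_{j=0}^{5} (−1)^j C(5,j)·(5−j)!.
Computing: 120 − 120 + 60 − 20 + 5 − 1 = 44.

44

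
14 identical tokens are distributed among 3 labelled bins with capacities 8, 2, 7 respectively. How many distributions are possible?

9

By stars and bars, unrestricted non-negative solutions to x_1+…+x_3 = 14 number C(14+2,2) = 120.
Subtract solutions that violate a single cap (substitute x_i' = x_i − (cap_i+1)): x_1 ≥ 9 gives C(7,2) = 21; x_2 ≥ 3 gives C(13,2) = 78; x_3 ≥ 8 gives C(8,2) = 28. Together 127.
Add back pairs where two caps are both exceeded: 6 + 0 + 10 = 16.
By inclusion–exclusion the count is 120 − 127 + 16 = 9.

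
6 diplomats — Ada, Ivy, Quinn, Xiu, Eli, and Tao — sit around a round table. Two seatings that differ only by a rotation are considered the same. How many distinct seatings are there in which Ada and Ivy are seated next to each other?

48

Glue Ada and Ivy into a block (2 internal orders). Seating 5 units around a circle gives (4)! arrangements.
So 2 × (4)! = 2 × 24 = 48.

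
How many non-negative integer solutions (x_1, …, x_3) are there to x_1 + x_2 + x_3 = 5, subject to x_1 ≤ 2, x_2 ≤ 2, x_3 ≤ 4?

8

By stars and bars, unrestricted non-negative solutions to x_1+…+x_3 = 5 number C(5+2,2) = 21.
Subtract solutions that violate a single cap (substitute x_i' = x_i − (cap_i+1)): x_1 ≥ 3 gives C(4,2) = 6; x_2 ≥ 3 gives C(4,2) = 6; x_3 ≥ 5 gives C(2,2) = 1. Together 13.
No two caps can be exceeded simultaneously, so the pair terms are all 0.
By inclusion–exclusion the count is 21 − 13 + 0 = 8.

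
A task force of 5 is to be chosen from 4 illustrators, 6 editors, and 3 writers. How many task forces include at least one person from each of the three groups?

894

Total 5-person selections from all 13: C(13,5) = 1287.
Subtract selections that omit an entire group: no illustrators → C(9,5) = 126; no editors → C(7,5) = 21; no writers → C(10,5) = 252.
Add back selections omitting two groups (i.e. drawn from a single group): C(4,5) + C(6,5) + C(3,5) = 6.
By inclusion–exclusion: 1287 − 399 + 6 = 894.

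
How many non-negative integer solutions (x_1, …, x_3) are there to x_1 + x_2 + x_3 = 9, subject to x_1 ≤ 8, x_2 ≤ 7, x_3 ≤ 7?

48

Without the upper bounds there are C(11,2) = 55 ways to split 9 among 3 variables.
Subtract solutions that violate a single cap (substitute x_i' = x_i − (cap_i+1)): x_1 ≥ 9 gives C(2,2) = 1; x_2 ≥ 8 gives C(3,2) = 3; x_3 ≥ 8 gives C(3,2) = 3. Together 7.
No two caps can be exceeded simultaneously, so the pair terms are all 0.
By inclusion–exclusion the count is 55 − 7 + 0 = 48.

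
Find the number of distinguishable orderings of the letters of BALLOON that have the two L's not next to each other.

900

Total arrangements of BALLOON: 7!/(2!·2!) = 1260.
If the two L's are adjacent, glue them into one block, leaving 6 items to arrange: (6)!/(2!) = 360 ways.
Hence 1260 − 360 = 900.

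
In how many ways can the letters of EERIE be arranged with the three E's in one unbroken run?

6

Treat the 3 copies of E as a single block. The multiset to arrange is then {EEE, I, R}, 3 items in all.
All 3 items are distinct, so there are (3)! = 6 arrangements.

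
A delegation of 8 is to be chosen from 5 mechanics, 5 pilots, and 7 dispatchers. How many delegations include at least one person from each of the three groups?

23275

Unrestricted: C(17,8) = 24310 ways to pick any 8 of the 17.
Subtract selections that omit an entire group: no mechanics → C(12,8) = 495; no pilots → C(12,8) = 495; no dispatchers → C(10,8) = 45.
Add back selections omitting two groups (i.e. drawn from a single group): C(5,8) + C(5,8) + C(7,8) = 0.
By inclusion–exclusion: 24310 − 1035 + 0 = 23275.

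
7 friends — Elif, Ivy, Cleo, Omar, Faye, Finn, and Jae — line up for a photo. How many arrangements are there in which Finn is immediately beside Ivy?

1440

Treat {Finn, Ivy} as a single unit. There are 6 units to order, and the pair itself can be ordered 2 ways.
That gives 2 × 6! = 2 × 720 = 1440.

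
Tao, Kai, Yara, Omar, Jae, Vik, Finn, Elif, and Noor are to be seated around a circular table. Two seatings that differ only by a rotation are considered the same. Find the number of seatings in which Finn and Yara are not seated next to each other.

30240

All circular seatings of 9 people number (8)! = 40320.
Seatings with Finn beside Yara: treat them as a block with 2 internal orders, giving 2 × (7)! = 10080.
Subtracting, 40320 − 10080 = 30240.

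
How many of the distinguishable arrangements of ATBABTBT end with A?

140

Fix A in the last position and arrange the remaining 7 letters.
Those 7 letters have B appearing 3 times and T appearing 3 times, giving (7)!/(3!·3!) = 140.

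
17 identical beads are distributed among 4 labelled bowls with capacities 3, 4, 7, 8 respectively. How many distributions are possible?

51

By stars and bars, unrestricted non-negative solutions to x_1+…+x_4 = 17 number C(17+3,3) = 1140.
Subtract solutions that violate a single cap (substitute x_i' = x_i − (cap_i+1)): x_1 ≥ 4 gives C(16,3) = 560; x_2 ≥ 5 gives C(15,3) = 455; x_3 ≥ 8 gives C(12,3) = 220; x_4 ≥ 9 gives C(11,3) = 165. Together 1400.
Add back pairs where two caps are both exceeded: 165 + 56 + 35 + 35 + 20 + 1 = 312.
Subtract triples: 1 + 0 + 0 + 0 = 1.
By inclusion–exclusion the count is 1140 − 1400 + 312 − 1 = 51.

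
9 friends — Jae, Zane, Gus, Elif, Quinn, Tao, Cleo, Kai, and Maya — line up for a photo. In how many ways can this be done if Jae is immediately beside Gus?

80640

Treat {Jae, Gus} as a single unit. There are 8 units to order, and the pair itself can be ordered 2 ways.
So the count is 2·(8)! = 80640.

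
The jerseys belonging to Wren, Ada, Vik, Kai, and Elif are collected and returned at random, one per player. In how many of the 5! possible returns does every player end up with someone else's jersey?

This is the derangement count D_5: permutations of 5 items with no fixed point.
By inclusion–exclusion this is Σ_{j=0}^{5} (−1)^j C(5,j)·(5−j)!.
Computing: 120 − 120 + 60 − 20 + 5 − 1 = 44.

44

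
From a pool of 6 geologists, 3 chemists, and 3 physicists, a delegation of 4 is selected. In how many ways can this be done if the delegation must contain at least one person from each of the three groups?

243

With no constraint there are C(12,4) = 495 possible selections.
Selections missing a whole group: no geologists → C(6,4) = 15; no chemists → C(9,4) = 126; no physicists → C(9,4) = 126.
Add back selections omitting two groups (i.e. drawn from a single group): C(6,4) + C(3,4) + C(3,4) = 15.
By inclusion–exclusion: 495 − 267 + 15 = 243.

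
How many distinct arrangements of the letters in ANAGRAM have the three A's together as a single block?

120

Treat the 3 copies of A as a single block. The multiset to arrange is then {AAA, G, M, N, R}, 5 items in all.
All 5 items are distinct, so there are (5)! = 120 arrangements.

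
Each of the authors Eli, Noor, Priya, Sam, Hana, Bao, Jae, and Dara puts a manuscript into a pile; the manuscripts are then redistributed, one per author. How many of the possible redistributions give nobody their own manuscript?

14833

Let Aᵢ be the assignments in which author i gets their own manuscript. We want the size of the complement of A₁∪…∪A_8.
By inclusion–exclusion this is Σ_{j=0}^{8} (−1)^j C(8,j)·(8−j)!.
Computing: 40320 − 40320 + 20160 − 6720 + 1680 − 336 + 56 − 8 + 1 = 14833.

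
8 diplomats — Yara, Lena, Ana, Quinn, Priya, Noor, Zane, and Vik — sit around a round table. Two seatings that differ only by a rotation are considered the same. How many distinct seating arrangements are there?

5040

Seat Yara anywhere (absorbing the rotational symmetry), then permute the other 7: (7)! = 5040.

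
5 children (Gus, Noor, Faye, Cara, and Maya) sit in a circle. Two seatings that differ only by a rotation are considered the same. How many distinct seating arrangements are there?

24

Seat Gus anywhere (absorbing the rotational symmetry), then permute the other 4: (4)! = 24.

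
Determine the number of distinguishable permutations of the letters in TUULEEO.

1260

The 7 letters of TUULEEO have repeats: E appearing twice and U appearing twice.
So there are 7! / (2!·2!) = 1260 distinguishable arrangements.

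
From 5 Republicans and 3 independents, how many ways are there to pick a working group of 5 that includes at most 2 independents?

Split by how many independents are chosen (0 through 2).
Sum: C(3,0)·C(5,5) + C(3,1)·C(5,4) + C(3,2)·C(5,3) = 1 + 15 + 30 = 46.

46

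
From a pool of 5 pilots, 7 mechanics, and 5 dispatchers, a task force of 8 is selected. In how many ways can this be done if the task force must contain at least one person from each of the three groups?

23275

With no constraint there are C(17,8) = 24310 possible selections.
Selections missing a whole group: no pilots → C(12,8) = 495; no mechanics → C(10,8) = 45; no dispatchers → C(12,8) = 495.
Add back selections omitting two groups (i.e. drawn from a single group): C(5,8) + C(7,8) + C(5,8) = 0.
By inclusion–exclusion: 24310 − 1035 + 0 = 23275.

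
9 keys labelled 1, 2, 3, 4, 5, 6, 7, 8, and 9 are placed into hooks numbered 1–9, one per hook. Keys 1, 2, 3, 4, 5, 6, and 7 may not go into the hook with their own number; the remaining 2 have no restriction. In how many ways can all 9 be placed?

Let Aᵢ (for 1 ≤ i ≤ 7) be the placements that put key i in its forbidden hook. Any j of these fix j positions, leaving (9−j)! ways to fill the rest, and there are C(7,j) ways to pick which j.
By inclusion–exclusion, the number of valid placements is Σ_{j=0}^{7} (−1)^j C(7,j)·(9−j)!.
Computing: 362880 − 282240 + 105840 − 25200 + 4200 − 504 + 42 − 2 = 165016.

165016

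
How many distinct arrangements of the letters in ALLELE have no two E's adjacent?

There are 6!/(3!·2!) = 60 arrangements of ALLELE in total.
Arrangements with the E's together: treat EE as one letter, giving (5)!/(3!) = 20.
Hence 60 − 20 = 40.

40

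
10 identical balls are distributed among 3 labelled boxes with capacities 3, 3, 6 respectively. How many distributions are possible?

6

By stars and bars, unrestricted non-negative solutions to x_1+…+x_3 = 10 number C(10+2,2) = 66.
Subtract solutions that violate a single cap (substitute x_i' = x_i − (cap_i+1)): x_1 ≥ 4 gives C(8,2) = 28; x_2 ≥ 4 gives C(8,2) = 28; x_3 ≥ 7 gives C(5,2) = 10. Together 66.
Add back pairs where two caps are both exceeded: 6 + 0 + 0 = 6.
By inclusion–exclusion the count is 66 − 66 + 6 = 6.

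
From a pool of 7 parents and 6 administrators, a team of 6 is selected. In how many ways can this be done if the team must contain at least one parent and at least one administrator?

Total 6-person selections from all 13: C(13,6) = 1716.
Subtract selections that omit an entire group: no parents → C(6,6) = 1; no administrators → C(7,6) = 7.
Both groups omitted at once is impossible, so 1716 − 8 = 1708.

1708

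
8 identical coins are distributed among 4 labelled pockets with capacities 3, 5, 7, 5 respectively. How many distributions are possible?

109

By stars and bars, unrestricted non-negative solutions to x_1+…+x_4 = 8 number C(8+3,3) = 165.
Subtract solutions that violate a single cap (substitute x_i' = x_i − (cap_i+1)): x_1 ≥ 4 gives C(7,3) = 35; x_2 ≥ 6 gives C(5,3) = 10; x_3 ≥ 8 gives C(3,3) = 1; x_4 ≥ 6 gives C(5,3) = 10. Together 56.
No two caps can be exceeded simultaneously, so the pair terms are all 0.
By inclusion–exclusion the count is 165 − 56 + 0 = 109.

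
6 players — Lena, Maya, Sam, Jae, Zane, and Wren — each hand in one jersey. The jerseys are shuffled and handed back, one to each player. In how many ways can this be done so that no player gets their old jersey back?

265

Count assignments avoiding every fixed point. For any j of the 6 players fixed to their old jersey, the other 6−j can be arranged in (6−j)! ways.
By inclusion–exclusion this is Σ_{j=0}^{6} (−1)^j C(6,j)·(6−j)!.
Computing: 720 − 720 + 360 − 120 + 30 − 6 + 1 = 265.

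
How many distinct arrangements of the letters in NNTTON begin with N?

Fix N in the first position and arrange the remaining 5 letters.
Those 5 letters have N appearing twice and T appearing twice, giving (5)!/(2!·2!) = 30.

30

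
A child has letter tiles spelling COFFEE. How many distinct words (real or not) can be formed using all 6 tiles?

COFFEE has 6 letters with E appearing twice and F appearing twice.
Dividing 6! = 720 by 2!·2! = 4 for the repeated letters gives 180.

180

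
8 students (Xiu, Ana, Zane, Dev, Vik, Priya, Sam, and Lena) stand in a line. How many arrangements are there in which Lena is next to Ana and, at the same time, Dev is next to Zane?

2880

Treat {Lena,Ana} as one block (2 orders) and {Dev,Zane} as another (2 orders).
That leaves 6 units to arrange: 2 × 2 × 6! = 4 × 720 = 2880.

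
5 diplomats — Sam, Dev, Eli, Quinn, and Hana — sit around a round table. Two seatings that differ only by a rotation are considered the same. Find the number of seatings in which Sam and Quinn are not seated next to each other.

12

Without the restriction there are (4)! = 24 seatings.
Seatings with Sam beside Quinn: treat them as a block with 2 internal orders, giving 2 × (3)! = 12.
Subtracting, 24 − 12 = 12.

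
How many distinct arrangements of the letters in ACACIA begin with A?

30

Fix A in the first position and arrange the remaining 5 letters.
Those 5 letters have A appearing twice and C appearing twice, giving (5)!/(2!·2!) = 30.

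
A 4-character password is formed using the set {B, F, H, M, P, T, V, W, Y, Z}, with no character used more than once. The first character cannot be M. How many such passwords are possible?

The first character has 10−1 = 9 choices (anything except M).
The remaining 3 characters are filled from the other 9 symbols without repetition: 9 × 8 × 7 = 504.
Total: 9 × 504 = 4536.

4536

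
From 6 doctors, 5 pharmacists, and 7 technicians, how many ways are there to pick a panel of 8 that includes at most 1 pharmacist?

Split by how many pharmacists are chosen (0 through 1).
Sum: C(5,0)·C(13,8) + C(5,1)·C(13,7) = 1287 + 8580 = 9867.

9867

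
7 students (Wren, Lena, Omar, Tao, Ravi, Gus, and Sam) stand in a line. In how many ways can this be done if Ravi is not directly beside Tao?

There are 7! = 5040 arrangements in all. If Ravi and Tao are adjacent, merging them into one block gives 2·(6)! = 1440 arrangements.
So 5040 − 1440 = 3600 arrangements keep them apart.

3600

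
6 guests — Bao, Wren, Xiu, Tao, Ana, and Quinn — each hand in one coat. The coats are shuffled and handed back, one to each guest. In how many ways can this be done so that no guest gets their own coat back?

Count assignments avoiding every fixed point. For any j of the 6 guests fixed to their own coat, the other 6−j can be arranged in (6−j)! ways.
By inclusion–exclusion this is Σ_{j=0}^{6} (−1)^j C(6,j)·(6−j)!.
Computing: 720 − 720 + 360 − 120 + 30 − 6 + 1 = 265.

265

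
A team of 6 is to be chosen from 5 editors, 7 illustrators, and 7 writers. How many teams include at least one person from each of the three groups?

22295

Unrestricted: C(19,6) = 27132 ways to pick any 6 of the 19.
Selections missing a whole group: no editors → C(14,6) = 3003; no illustrators → C(12,6) = 924; no writers → C(12,6) = 924.
Add back selections omitting two groups (i.e. drawn from a single group): C(5,6) + C(7,6) + C(7,6) = 14.
By inclusion–exclusion: 27132 − 4851 + 14 = 22295.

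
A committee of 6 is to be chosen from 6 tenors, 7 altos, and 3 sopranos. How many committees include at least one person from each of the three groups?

6006

With no constraint there are C(16,6) = 8008 possible selections.
Subtract selections that omit an entire group: no tenors → C(10,6) = 210; no altos → C(9,6) = 84; no sopranos → C(13,6) = 1716.
Add back selections omitting two groups (i.e. drawn from a single group): C(6,6) + C(7,6) + C(3,6) = 8.
By inclusion–exclusion: 8008 − 2010 + 8 = 6006.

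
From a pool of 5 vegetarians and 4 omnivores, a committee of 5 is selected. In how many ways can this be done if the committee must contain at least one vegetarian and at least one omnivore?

125

Total 5-person selections from all 9: C(9,5) = 126.
Subtract selections that omit an entire group: no vegetarians → C(4,5) = 0; no omnivores → C(5,5) = 1.
Both groups omitted at once is impossible, so 126 − 1 = 125.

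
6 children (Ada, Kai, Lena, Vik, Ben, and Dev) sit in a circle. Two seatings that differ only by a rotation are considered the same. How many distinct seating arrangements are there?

120

Fix one person's seat to break rotational symmetry; the remaining 5 people can be arranged in (5)! = 120 ways.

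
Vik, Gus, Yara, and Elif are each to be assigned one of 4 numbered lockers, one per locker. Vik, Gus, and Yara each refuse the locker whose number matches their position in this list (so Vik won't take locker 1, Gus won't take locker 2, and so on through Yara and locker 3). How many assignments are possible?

11

Let Aᵢ (for i ∈ {1, 2, 3}) be the placements that put person i in their forbidden locker. Any j of these fix j positions, leaving (4−j)! ways to fill the rest, and there are C(3,j) ways to pick which j.
By inclusion–exclusion, the number of valid placements is Σ_{j=0}^{3} (−1)^j C(3,j)·(4−j)!.
Computing: 24 − 18 + 6 − 1 = 11.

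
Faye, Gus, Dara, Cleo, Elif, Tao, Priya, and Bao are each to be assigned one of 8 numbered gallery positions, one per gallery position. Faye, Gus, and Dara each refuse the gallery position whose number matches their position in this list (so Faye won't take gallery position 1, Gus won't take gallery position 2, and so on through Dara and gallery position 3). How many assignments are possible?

27240

Let Aᵢ (for i ∈ {1, 2, 3}) be the placements that put person i in their forbidden gallery position. Any j of these fix j positions, leaving (8−j)! ways to fill the rest, and there are C(3,j) ways to pick which j.
By inclusion–exclusion, the number of valid placements is Σ_{j=0}^{3} (−1)^j C(3,j)·(8−j)!.
Computing: 40320 − 15120 + 2160 − 120 = 27240.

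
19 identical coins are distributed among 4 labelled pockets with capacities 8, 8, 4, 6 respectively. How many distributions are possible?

109

Without the upper bounds there are C(22,3) = 1540 ways to split 19 among 4 pockets.
Subtract solutions that violate a single cap (substitute x_i' = x_i − (cap_i+1)): x_1 ≥ 9 gives C(13,3) = 286; x_2 ≥ 9 gives C(13,3) = 286; x_3 ≥ 5 gives C(17,3) = 680; x_4 ≥ 7 gives C(15,3) = 455. Together 1707.
Add back pairs where two caps are both exceeded: 4 + 56 + 20 + 56 + 20 + 120 = 276.
By inclusion–exclusion the count is 1540 − 1707 + 276 = 109.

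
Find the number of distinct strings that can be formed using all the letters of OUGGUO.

OUGGUO has 6 letters with G appearing twice, O appearing twice, and U appearing twice.
So there are 6! / (2!·2!·2!) = 90 distinguishable arrangements.

90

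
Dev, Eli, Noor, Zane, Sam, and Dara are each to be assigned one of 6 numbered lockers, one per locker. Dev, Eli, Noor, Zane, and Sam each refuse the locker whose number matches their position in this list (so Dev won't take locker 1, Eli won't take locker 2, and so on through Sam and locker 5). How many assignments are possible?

Let Aᵢ (for 1 ≤ i ≤ 5) be the placements that put person i in their forbidden locker. Any j of these fix j positions, leaving (6−j)! ways to fill the rest, and there are C(5,j) ways to pick which j.
By inclusion–exclusion, the number of valid placements is Σ_{j=0}^{5} (−1)^j C(5,j)·(6−j)!.
Computing: 720 − 600 + 240 − 60 + 10 − 1 = 309.

309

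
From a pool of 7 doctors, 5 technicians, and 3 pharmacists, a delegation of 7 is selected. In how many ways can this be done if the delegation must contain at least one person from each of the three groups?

5516

With no constraint there are C(15,7) = 6435 possible selections.
Selections missing a whole group: no doctors → C(8,7) = 8; no technicians → C(10,7) = 120; no pharmacists → C(12,7) = 792.
Add back selections omitting two groups (i.e. drawn from a single group): C(7,7) + C(5,7) + C(3,7) = 1.
By inclusion–exclusion: 6435 − 920 + 1 = 5516.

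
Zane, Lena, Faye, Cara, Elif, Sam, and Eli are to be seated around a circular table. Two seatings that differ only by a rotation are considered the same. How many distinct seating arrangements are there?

720

Seat Zane anywhere (absorbing the rotational symmetry), then permute the other 6: (6)! = 720.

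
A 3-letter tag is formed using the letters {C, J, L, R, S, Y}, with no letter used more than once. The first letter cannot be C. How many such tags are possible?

100

The first letter has 6−1 = 5 choices (anything except C).
The remaining 2 letters are filled from the other 5 symbols without repetition: 5 × 4 = 20.
Total: 5 × 20 = 100.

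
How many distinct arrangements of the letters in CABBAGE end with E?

180

Fix E in the last position and arrange the remaining 6 letters.
Those 6 letters have A appearing twice and B appearing twice, giving (6)!/(2!·2!) = 180.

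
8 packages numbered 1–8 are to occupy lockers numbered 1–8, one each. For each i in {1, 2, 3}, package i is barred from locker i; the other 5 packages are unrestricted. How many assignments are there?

27240

Let Aᵢ (for i ∈ {1, 2, 3}) be the placements that put package i in its forbidden locker. Any j of these fix j positions, leaving (8−j)! ways to fill the rest, and there are C(3,j) ways to pick which j.
By inclusion–exclusion, the number of valid placements is Σ_{j=0}^{3} (−1)^j C(3,j)·(8−j)!.
Computing: 40320 − 15120 + 2160 − 120 = 27240.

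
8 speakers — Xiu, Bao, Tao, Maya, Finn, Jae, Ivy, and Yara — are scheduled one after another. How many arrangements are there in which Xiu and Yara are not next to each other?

There are 8! = 40320 arrangements in all. If Xiu and Yara are adjacent, merging them into one block gives 2·(7)! = 10080 arrangements.
Complementary counting: 40320 − 10080 = 30240.

30240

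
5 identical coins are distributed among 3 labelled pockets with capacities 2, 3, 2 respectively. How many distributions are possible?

6

By stars and bars, unrestricted non-negative solutions to x_1+…+x_3 = 5 number C(5+2,2) = 21.
Subtract solutions that violate a single cap (substitute x_i' = x_i − (cap_i+1)): x_1 ≥ 3 gives C(4,2) = 6; x_2 ≥ 4 gives C(3,2) = 3; x_3 ≥ 3 gives C(4,2) = 6. Together 15.
No two caps can be exceeded simultaneously, so the pair terms are all 0.
By inclusion–exclusion the count is 21 − 15 + 0 = 6.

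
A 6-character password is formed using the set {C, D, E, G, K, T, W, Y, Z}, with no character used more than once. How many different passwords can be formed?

This is a permutation of 6 out of 9: P(9,6) = 9!/3!.
That product is 9 × 8 × 7 × 6 × 5 × 4 = 60480.

60480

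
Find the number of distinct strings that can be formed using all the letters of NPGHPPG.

The 7 letters of NPGHPPG have repeats: G appearing twice and P appearing 3 times.
So there are 7! / (3!·2!) = 420 distinguishable arrangements.

420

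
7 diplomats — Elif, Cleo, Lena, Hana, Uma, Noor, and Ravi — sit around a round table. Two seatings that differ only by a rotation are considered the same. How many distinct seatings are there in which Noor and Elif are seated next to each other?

240

Treat {Noor, Elif} as one unit (2 internal orders) and seat the resulting 6 units around the table: (5)! circular arrangements.
So 2 × (5)! = 2 × 120 = 240.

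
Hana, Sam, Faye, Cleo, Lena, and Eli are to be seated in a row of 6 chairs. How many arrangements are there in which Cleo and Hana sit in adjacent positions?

240

Place the 4 others and the Cleo-Hana pair as 5 objects in a line; the pair has 2 internal arrangements.
That gives 2 × 5! = 2 × 120 = 240.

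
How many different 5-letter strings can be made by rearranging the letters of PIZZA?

60

Letter multiplicities in PIZZA: A×1, I×1, P×1, Z×2.
The number of distinct arrangements is 5!/(2!) = 120/2 = 60.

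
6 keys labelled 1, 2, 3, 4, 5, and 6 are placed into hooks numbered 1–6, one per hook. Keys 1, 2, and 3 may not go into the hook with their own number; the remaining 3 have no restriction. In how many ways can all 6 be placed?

Let Aᵢ (for i ∈ {1, 2, 3}) be the placements that put key i in its forbidden hook. Any j of these fix j positions, leaving (6−j)! ways to fill the rest, and there are C(3,j) ways to pick which j.
By inclusion–exclusion, the number of valid placements is Σ_{j=0}^{3} (−1)^j C(3,j)·(6−j)!.
Computing: 720 − 360 + 72 − 6 = 426.

426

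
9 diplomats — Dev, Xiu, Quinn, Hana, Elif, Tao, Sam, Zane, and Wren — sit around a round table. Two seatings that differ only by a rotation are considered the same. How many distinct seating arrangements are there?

40320

Seat Dev anywhere (absorbing the rotational symmetry), then permute the other 8: (8)! = 40320.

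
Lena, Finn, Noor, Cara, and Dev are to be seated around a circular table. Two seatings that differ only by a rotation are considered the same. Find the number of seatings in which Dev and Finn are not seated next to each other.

All circular seatings of 5 people number (4)! = 24.
Those with Dev next to Finn: fuse the pair into one unit and seat 4 units around a circle — 2·(3)! = 12.
Subtracting, 24 − 12 = 12.

12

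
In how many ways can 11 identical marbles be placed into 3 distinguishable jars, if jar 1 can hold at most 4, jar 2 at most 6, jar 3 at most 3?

6

Without the upper bounds there are C(13,2) = 78 ways to split 11 among 3 jars.
Subtract solutions that violate a single cap (substitute x_i' = x_i − (cap_i+1)): x_1 ≥ 5 gives C(8,2) = 28; x_2 ≥ 7 gives C(6,2) = 15; x_3 ≥ 4 gives C(9,2) = 36. Together 79.
Add back pairs where two caps are both exceeded: 0 + 6 + 1 = 7.
By inclusion–exclusion the count is 78 − 79 + 7 = 6.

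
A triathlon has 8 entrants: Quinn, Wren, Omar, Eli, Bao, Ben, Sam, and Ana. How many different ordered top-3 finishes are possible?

This is an ordered selection of 3 from 8: P(8,3).
That gives 8 × 7 × 6 = 336.

336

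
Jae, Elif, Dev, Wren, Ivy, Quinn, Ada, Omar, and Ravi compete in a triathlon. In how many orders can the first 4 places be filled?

This is an ordered selection of 4 from 9: P(9,4).
That gives 9 × 8 × 7 × 6 = 3024.

3024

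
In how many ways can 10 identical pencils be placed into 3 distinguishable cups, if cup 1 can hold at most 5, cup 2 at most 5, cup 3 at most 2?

Without the upper bounds there are C(12,2) = 66 ways to split 10 among 3 cups.
Subtract solutions that violate a single cap (substitute x_i' = x_i − (cap_i+1)): x_1 ≥ 6 gives C(6,2) = 15; x_2 ≥ 6 gives C(6,2) = 15; x_3 ≥ 3 gives C(9,2) = 36. Together 66.
Add back pairs where two caps are both exceeded: 0 + 3 + 3 = 6.
By inclusion–exclusion the count is 66 − 66 + 6 = 6.

6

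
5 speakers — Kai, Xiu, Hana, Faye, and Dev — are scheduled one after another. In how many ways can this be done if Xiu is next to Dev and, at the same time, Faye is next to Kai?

Treat {Xiu,Dev} as one block (2 orders) and {Faye,Kai} as another (2 orders).
That leaves 3 units to arrange: 2 × 2 × 3! = 4 × 6 = 24.

24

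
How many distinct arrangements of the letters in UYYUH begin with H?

Fix H in the first position and arrange the remaining 4 letters.
Those 4 letters have U appearing twice and Y appearing twice, giving (4)!/(2!·2!) = 6.

6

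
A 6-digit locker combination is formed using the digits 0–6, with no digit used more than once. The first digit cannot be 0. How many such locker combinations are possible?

4320

The first digit has 7−1 = 6 choices (anything except 0).
The remaining 5 digits are filled from the other 6 symbols without repetition: 6 × 5 × 4 × 3 × 2 = 720.
Total: 6 × 720 = 4320.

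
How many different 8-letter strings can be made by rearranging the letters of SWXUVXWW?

Letter multiplicities in SWXUVXWW: S×1, U×1, V×1, W×3, X×2.
Dividing 8! = 40320 by 3!·2! = 12 for the repeated letters gives 3360.

3360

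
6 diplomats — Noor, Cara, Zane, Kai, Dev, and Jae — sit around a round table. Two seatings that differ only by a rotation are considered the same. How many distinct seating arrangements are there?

120

Around a circle, 6 distinct people have 6!/6 = (5)! = 120 rotationally distinct seatings.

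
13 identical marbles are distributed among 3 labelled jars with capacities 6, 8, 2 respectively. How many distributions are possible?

By stars and bars, unrestricted non-negative solutions to x_1+…+x_3 = 13 number C(13+2,2) = 105.
Subtract solutions that violate a single cap (substitute x_i' = x_i − (cap_i+1)): x_1 ≥ 7 gives C(8,2) = 28; x_2 ≥ 9 gives C(6,2) = 15; x_3 ≥ 3 gives C(12,2) = 66. Together 109.
Add back pairs where two caps are both exceeded: 0 + 10 + 3 = 13.
By inclusion–exclusion the count is 105 − 109 + 13 = 9.

9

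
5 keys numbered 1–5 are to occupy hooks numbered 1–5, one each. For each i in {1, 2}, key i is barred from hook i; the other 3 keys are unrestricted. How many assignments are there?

78

Let Aᵢ (for i ∈ {1, 2}) be the placements that put key i in its forbidden hook. Any j of these fix j positions, leaving (5−j)! ways to fill the rest, and there are C(2,j) ways to pick which j.
By inclusion–exclusion, the number of valid placements is Σ_{j=0}^{2} (−1)^j C(2,j)·(5−j)!.
Computing: 120 − 48 + 6 = 78.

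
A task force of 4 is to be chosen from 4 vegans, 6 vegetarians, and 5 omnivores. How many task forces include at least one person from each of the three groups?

Total 4-person selections from all 15: C(15,4) = 1365.
Selections missing a whole group: no vegans → C(11,4) = 330; no vegetarians → C(9,4) = 126; no omnivores → C(10,4) = 210.
Add back selections omitting two groups (i.e. drawn from a single group): C(4,4) + C(6,4) + C(5,4) = 21.
By inclusion–exclusion: 1365 − 666 + 21 = 720.

720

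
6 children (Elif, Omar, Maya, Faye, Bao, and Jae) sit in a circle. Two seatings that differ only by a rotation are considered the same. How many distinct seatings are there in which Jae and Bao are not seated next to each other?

72

Without the restriction there are (5)! = 120 seatings.
Those with Jae next to Bao: fuse the pair into one unit and seat 5 units around a circle — 2·(4)! = 48.
Subtracting, 120 − 48 = 72.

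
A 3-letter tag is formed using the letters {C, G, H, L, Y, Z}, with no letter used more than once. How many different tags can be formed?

120

With no repetition, fill the 3 letters in order: 6 choices, then 5, down to 4.
That product is 6 × 5 × 4 = 120.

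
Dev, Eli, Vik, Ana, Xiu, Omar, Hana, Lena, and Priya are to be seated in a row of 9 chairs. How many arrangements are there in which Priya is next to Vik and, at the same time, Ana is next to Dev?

20160

Treat {Priya,Vik} as one block (2 orders) and {Ana,Dev} as another (2 orders).
That leaves 7 units to arrange: 2 × 2 × 7! = 4 × 5040 = 20160.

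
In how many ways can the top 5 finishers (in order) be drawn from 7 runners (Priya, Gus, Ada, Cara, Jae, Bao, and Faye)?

2520

This is an ordered selection of 5 from 7: P(7,5).
That gives 7 × 6 × 5 × 4 × 3 = 2520.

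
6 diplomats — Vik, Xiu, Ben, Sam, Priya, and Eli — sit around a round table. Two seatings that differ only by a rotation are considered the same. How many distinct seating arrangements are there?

Around a circle, 6 distinct people have 6!/6 = (5)! = 120 rotationally distinct seatings.

120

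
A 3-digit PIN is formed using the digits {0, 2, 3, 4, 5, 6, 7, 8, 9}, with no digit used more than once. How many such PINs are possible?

Choose and order 3 of the 9 symbols: the first digit has 9 options, the next 8, then 7.
That product is 9 × 8 × 7 = 504.

504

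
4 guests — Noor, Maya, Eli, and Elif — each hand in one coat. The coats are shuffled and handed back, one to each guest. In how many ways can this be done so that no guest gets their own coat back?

9

This is the derangement count D_4: permutations of 4 items with no fixed point.
By inclusion–exclusion this is Σ_{j=0}^{4} (−1)^j C(4,j)·(4−j)!.
Computing: 24 − 24 + 12 − 4 + 1 = 9.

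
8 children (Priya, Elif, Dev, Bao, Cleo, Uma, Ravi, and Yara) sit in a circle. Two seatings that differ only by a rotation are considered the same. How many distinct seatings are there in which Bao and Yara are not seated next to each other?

3600

Without the restriction there are (7)! = 5040 seatings.
Those with Bao next to Yara: fuse the pair into one unit and seat 7 units around a circle — 2·(6)! = 1440.
Subtracting, 5040 − 1440 = 3600.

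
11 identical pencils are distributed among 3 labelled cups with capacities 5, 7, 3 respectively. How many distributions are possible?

14

Ignoring the caps, the number of non-negative solutions to x_1+…+x_3 = 11 is C(13,2) = 78.
Subtract solutions that violate a single cap (substitute x_i' = x_i − (cap_i+1)): x_1 ≥ 6 gives C(7,2) = 21; x_2 ≥ 8 gives C(5,2) = 10; x_3 ≥ 4 gives C(9,2) = 36. Together 67.
Add back pairs where two caps are both exceeded: 0 + 3 + 0 = 3.
By inclusion–exclusion the count is 78 − 67 + 3 = 14.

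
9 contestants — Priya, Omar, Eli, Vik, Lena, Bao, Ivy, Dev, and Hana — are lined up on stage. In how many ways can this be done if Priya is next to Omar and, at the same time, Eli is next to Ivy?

Treat {Priya,Omar} as one block (2 orders) and {Eli,Ivy} as another (2 orders).
That leaves 7 units to arrange: 2 × 2 × 7! = 4 × 5040 = 20160.

20160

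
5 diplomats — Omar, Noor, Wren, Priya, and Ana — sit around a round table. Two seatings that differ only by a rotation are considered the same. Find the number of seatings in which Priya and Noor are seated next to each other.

Glue Priya and Noor into a block (2 internal orders). Seating 4 units around a circle gives (3)! arrangements.
So 2 × (3)! = 2 × 6 = 12.

12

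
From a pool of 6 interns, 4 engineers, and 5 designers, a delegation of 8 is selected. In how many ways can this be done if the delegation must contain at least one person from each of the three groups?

Total 8-person selections from all 15: C(15,8) = 6435.
Subtract selections that omit an entire group: no interns → C(9,8) = 9; no engineers → C(11,8) = 165; no designers → C(10,8) = 45.
Add back selections omitting two groups (i.e. drawn from a single group): C(6,8) + C(4,8) + C(5,8) = 0.
By inclusion–exclusion: 6435 − 219 + 0 = 6216.

6216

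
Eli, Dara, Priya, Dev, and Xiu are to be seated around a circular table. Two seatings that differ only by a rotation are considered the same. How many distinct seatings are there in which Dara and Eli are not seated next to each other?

Without the restriction there are (4)! = 24 seatings.
Seatings with Dara beside Eli: treat them as a block with 2 internal orders, giving 2 × (3)! = 12.
Subtracting, 24 − 12 = 12.

12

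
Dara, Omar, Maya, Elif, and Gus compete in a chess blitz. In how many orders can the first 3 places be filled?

There are 5 choices for 1st place, 4 for 2nd, and 3 for 3rd.
That gives 5 × 4 × 3 = 60.

60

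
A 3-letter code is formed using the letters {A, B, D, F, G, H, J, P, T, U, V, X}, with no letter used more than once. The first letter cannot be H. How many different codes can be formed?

The first letter has 12−1 = 11 choices (anything except H).
The remaining 2 letters are filled from the other 11 symbols without repetition: 11 × 10 = 110.
Total: 11 × 110 = 1210.

1210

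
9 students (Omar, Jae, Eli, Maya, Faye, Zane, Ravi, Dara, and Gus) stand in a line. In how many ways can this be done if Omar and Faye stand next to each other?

Glue Omar and Faye into one block (2 internal orders), leaving 8 units to arrange in a row.
So the count is 2·(8)! = 80640.

80640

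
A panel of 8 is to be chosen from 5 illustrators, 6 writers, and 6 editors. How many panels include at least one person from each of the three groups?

With no constraint there are C(17,8) = 24310 possible selections.
Selections missing a whole group: no illustrators → C(12,8) = 495; no writers → C(11,8) = 165; no editors → C(11,8) = 165.
Add back selections omitting two groups (i.e. drawn from a single group): C(5,8) + C(6,8) + C(6,8) = 0.
By inclusion–exclusion: 24310 − 825 + 0 = 23485.

23485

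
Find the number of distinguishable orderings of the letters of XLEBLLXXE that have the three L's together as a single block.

420

Treat the 3 copies of L as a single block. The multiset to arrange is then {LLL, B, E, E, X, X, X}, 7 items in all.
That gives (7)!/(3!·2!) = 420 arrangements.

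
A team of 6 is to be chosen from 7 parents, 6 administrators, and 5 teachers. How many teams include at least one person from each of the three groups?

Total 6-person selections from all 18: C(18,6) = 18564.
Selections missing a whole group: no parents → C(11,6) = 462; no administrators → C(12,6) = 924; no teachers → C(13,6) = 1716.
Add back selections omitting two groups (i.e. drawn from a single group): C(7,6) + C(6,6) + C(5,6) = 8.
By inclusion–exclusion: 18564 − 3102 + 8 = 15470.

15470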